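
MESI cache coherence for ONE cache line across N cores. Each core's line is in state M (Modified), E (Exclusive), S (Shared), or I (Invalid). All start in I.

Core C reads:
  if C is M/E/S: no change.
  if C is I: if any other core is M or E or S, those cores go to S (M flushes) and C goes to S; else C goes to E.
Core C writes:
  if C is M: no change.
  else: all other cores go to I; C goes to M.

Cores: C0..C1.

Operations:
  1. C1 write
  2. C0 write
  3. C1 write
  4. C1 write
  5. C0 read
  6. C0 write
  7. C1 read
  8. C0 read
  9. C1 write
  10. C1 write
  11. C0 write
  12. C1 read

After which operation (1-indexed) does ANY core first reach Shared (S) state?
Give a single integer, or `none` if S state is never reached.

Answer: 5

Derivation:
Op 1: C1 write [C1 write: invalidate none -> C1=M] -> [I,M]
Op 2: C0 write [C0 write: invalidate ['C1=M'] -> C0=M] -> [M,I]
Op 3: C1 write [C1 write: invalidate ['C0=M'] -> C1=M] -> [I,M]
Op 4: C1 write [C1 write: already M (modified), no change] -> [I,M]
Op 5: C0 read [C0 read from I: others=['C1=M'] -> C0=S, others downsized to S] -> [S,S]
  -> First S state at op 5; remaining ops need not be traced.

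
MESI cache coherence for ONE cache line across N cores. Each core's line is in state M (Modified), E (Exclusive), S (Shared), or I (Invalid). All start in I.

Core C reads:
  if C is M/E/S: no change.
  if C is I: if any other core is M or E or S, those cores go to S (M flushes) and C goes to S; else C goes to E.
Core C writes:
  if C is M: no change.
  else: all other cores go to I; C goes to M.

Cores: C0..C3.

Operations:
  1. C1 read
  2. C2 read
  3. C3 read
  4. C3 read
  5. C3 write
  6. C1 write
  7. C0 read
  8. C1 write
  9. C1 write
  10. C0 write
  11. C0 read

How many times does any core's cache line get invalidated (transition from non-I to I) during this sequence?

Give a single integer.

Answer: 5

Derivation:
Op 1: C1 read [C1 read from I: no other sharers -> C1=E (exclusive)] -> [I,E,I,I] (invalidations this op: 0; running total: 0)
Op 2: C2 read [C2 read from I: others=['C1=E'] -> C2=S, others downsized to S] -> [I,S,S,I] (invalidations this op: 0; running total: 0)
Op 3: C3 read [C3 read from I: others=['C1=S', 'C2=S'] -> C3=S, others downsized to S] -> [I,S,S,S] (invalidations this op: 0; running total: 0)
Op 4: C3 read [C3 read: already in S, no change] -> [I,S,S,S] (invalidations this op: 0; running total: 0)
Op 5: C3 write [C3 write: invalidate ['C1=S', 'C2=S'] -> C3=M] -> [I,I,I,M] (invalidations this op: 2; running total: 2)
Op 6: C1 write [C1 write: invalidate ['C3=M'] -> C1=M] -> [I,M,I,I] (invalidations this op: 1; running total: 3)
Op 7: C0 read [C0 read from I: others=['C1=M'] -> C0=S, others downsized to S] -> [S,S,I,I] (invalidations this op: 0; running total: 3)
Op 8: C1 write [C1 write: invalidate ['C0=S'] -> C1=M] -> [I,M,I,I] (invalidations this op: 1; running total: 4)
Op 9: C1 write [C1 write: already M (modified), no change] -> [I,M,I,I] (invalidations this op: 0; running total: 4)
Op 10: C0 write [C0 write: invalidate ['C1=M'] -> C0=M] -> [M,I,I,I] (invalidations this op: 1; running total: 5)
Op 11: C0 read [C0 read: already in M, no change] -> [M,I,I,I] (invalidations this op: 0; running total: 5)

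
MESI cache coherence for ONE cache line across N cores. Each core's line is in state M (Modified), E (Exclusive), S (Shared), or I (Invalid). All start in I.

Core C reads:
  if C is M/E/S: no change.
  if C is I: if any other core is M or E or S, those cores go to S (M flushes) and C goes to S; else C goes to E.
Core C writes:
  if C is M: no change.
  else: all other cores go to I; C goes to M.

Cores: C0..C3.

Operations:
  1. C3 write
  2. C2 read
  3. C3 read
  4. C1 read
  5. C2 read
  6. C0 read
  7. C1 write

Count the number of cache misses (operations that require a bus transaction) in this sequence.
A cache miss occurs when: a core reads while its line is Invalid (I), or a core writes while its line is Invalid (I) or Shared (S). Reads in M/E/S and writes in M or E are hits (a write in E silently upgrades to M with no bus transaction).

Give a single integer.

Op 1: C3 write [C3 write: invalidate none -> C3=M] -> [I,I,I,M] [MISS #1: write from I]
Op 2: C2 read [C2 read from I: others=['C3=M'] -> C2=S, others downsized to S] -> [I,I,S,S] [MISS #2: read from I]
Op 3: C3 read [C3 read: already in S, no change] -> [I,I,S,S] [hit: read from S]
Op 4: C1 read [C1 read from I: others=['C2=S', 'C3=S'] -> C1=S, others downsized to S] -> [I,S,S,S] [MISS #3: read from I]
Op 5: C2 read [C2 read: already in S, no change] -> [I,S,S,S] [hit: read from S]
Op 6: C0 read [C0 read from I: others=['C1=S', 'C2=S', 'C3=S'] -> C0=S, others downsized to S] -> [S,S,S,S] [MISS #4: read from I]
Op 7: C1 write [C1 write: invalidate ['C0=S', 'C2=S', 'C3=S'] -> C1=M] -> [I,M,I,I] [MISS #5: write from S]

Answer: 5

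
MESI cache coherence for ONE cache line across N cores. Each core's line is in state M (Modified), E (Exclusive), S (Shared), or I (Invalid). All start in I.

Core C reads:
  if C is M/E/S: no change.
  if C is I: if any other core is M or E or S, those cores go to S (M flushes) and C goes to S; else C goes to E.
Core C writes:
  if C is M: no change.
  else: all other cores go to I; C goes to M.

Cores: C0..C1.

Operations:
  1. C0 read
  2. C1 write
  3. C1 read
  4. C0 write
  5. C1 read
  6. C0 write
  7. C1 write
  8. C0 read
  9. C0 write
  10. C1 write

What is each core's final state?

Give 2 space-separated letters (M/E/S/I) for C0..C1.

Answer: I M

Derivation:
Op 1: C0 read [C0 read from I: no other sharers -> C0=E (exclusive)] -> [E,I]
Op 2: C1 write [C1 write: invalidate ['C0=E'] -> C1=M] -> [I,M]
Op 3: C1 read [C1 read: already in M, no change] -> [I,M]
Op 4: C0 write [C0 write: invalidate ['C1=M'] -> C0=M] -> [M,I]
Op 5: C1 read [C1 read from I: others=['C0=M'] -> C1=S, others downsized to S] -> [S,S]
Op 6: C0 write [C0 write: invalidate ['C1=S'] -> C0=M] -> [M,I]
Op 7: C1 write [C1 write: invalidate ['C0=M'] -> C1=M] -> [I,M]
Op 8: C0 read [C0 read from I: others=['C1=M'] -> C0=S, others downsized to S] -> [S,S]
Op 9: C0 write [C0 write: invalidate ['C1=S'] -> C0=M] -> [M,I]
Op 10: C1 write [C1 write: invalidate ['C0=M'] -> C1=M] -> [I,M]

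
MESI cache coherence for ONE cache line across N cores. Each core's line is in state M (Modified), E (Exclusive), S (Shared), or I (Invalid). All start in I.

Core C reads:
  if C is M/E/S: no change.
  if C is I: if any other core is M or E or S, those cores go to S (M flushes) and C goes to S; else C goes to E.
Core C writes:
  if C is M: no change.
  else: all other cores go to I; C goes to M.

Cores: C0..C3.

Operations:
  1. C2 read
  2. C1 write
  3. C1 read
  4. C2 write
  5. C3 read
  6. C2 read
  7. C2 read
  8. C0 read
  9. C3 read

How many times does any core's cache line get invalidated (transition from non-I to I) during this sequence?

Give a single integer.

Answer: 2

Derivation:
Op 1: C2 read [C2 read from I: no other sharers -> C2=E (exclusive)] -> [I,I,E,I] (invalidations this op: 0; running total: 0)
Op 2: C1 write [C1 write: invalidate ['C2=E'] -> C1=M] -> [I,M,I,I] (invalidations this op: 1; running total: 1)
Op 3: C1 read [C1 read: already in M, no change] -> [I,M,I,I] (invalidations this op: 0; running total: 1)
Op 4: C2 write [C2 write: invalidate ['C1=M'] -> C2=M] -> [I,I,M,I] (invalidations this op: 1; running total: 2)
Op 5: C3 read [C3 read from I: others=['C2=M'] -> C3=S, others downsized to S] -> [I,I,S,S] (invalidations this op: 0; running total: 2)
Op 6: C2 read [C2 read: already in S, no change] -> [I,I,S,S] (invalidations this op: 0; running total: 2)
Op 7: C2 read [C2 read: already in S, no change] -> [I,I,S,S] (invalidations this op: 0; running total: 2)
Op 8: C0 read [C0 read from I: others=['C2=S', 'C3=S'] -> C0=S, others downsized to S] -> [S,I,S,S] (invalidations this op: 0; running total: 2)
Op 9: C3 read [C3 read: already in S, no change] -> [S,I,S,S] (invalidations this op: 0; running total: 2)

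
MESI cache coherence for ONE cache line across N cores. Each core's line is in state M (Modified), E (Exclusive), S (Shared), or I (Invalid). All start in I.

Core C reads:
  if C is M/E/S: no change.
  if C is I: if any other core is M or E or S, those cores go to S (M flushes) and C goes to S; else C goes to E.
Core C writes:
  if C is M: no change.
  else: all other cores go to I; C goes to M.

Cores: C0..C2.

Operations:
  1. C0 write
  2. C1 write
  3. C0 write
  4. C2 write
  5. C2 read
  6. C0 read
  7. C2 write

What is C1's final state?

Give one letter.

Op 1: C0 write [C0 write: invalidate none -> C0=M] -> [M,I,I]
Op 2: C1 write [C1 write: invalidate ['C0=M'] -> C1=M] -> [I,M,I]
Op 3: C0 write [C0 write: invalidate ['C1=M'] -> C0=M] -> [M,I,I]
Op 4: C2 write [C2 write: invalidate ['C0=M'] -> C2=M] -> [I,I,M]
Op 5: C2 read [C2 read: already in M, no change] -> [I,I,M]
Op 6: C0 read [C0 read from I: others=['C2=M'] -> C0=S, others downsized to S] -> [S,I,S]
Op 7: C2 write [C2 write: invalidate ['C0=S'] -> C2=M] -> [I,I,M]

Answer: I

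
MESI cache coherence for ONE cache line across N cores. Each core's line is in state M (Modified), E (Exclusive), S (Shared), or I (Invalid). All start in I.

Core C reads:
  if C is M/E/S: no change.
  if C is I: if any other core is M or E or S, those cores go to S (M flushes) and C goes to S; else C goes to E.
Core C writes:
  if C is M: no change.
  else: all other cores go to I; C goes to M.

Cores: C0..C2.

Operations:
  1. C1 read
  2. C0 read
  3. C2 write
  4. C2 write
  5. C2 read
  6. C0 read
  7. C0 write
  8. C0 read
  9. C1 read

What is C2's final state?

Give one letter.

Answer: I

Derivation:
Op 1: C1 read [C1 read from I: no other sharers -> C1=E (exclusive)] -> [I,E,I]
Op 2: C0 read [C0 read from I: others=['C1=E'] -> C0=S, others downsized to S] -> [S,S,I]
Op 3: C2 write [C2 write: invalidate ['C0=S', 'C1=S'] -> C2=M] -> [I,I,M]
Op 4: C2 write [C2 write: already M (modified), no change] -> [I,I,M]
Op 5: C2 read [C2 read: already in M, no change] -> [I,I,M]
Op 6: C0 read [C0 read from I: others=['C2=M'] -> C0=S, others downsized to S] -> [S,I,S]
Op 7: C0 write [C0 write: invalidate ['C2=S'] -> C0=M] -> [M,I,I]
Op 8: C0 read [C0 read: already in M, no change] -> [M,I,I]
Op 9: C1 read [C1 read from I: others=['C0=M'] -> C1=S, others downsized to S] -> [S,S,I]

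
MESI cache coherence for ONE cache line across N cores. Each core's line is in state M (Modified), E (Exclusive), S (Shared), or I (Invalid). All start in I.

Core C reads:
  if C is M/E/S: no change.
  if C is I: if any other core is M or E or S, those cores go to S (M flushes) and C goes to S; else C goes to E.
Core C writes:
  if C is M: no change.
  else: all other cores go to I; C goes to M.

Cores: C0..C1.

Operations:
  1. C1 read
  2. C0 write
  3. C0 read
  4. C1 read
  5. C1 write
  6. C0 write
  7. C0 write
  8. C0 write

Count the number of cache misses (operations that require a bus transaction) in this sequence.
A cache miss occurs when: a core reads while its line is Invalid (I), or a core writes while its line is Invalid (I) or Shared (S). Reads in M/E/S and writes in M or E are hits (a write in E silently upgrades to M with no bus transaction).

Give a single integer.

Answer: 5

Derivation:
Op 1: C1 read [C1 read from I: no other sharers -> C1=E (exclusive)] -> [I,E] [MISS #1: read from I]
Op 2: C0 write [C0 write: invalidate ['C1=E'] -> C0=M] -> [M,I] [MISS #2: write from I]
Op 3: C0 read [C0 read: already in M, no change] -> [M,I] [hit: read from M]
Op 4: C1 read [C1 read from I: others=['C0=M'] -> C1=S, others downsized to S] -> [S,S] [MISS #3: read from I]
Op 5: C1 write [C1 write: invalidate ['C0=S'] -> C1=M] -> [I,M] [MISS #4: write from S]
Op 6: C0 write [C0 write: invalidate ['C1=M'] -> C0=M] -> [M,I] [MISS #5: write from I]
Op 7: C0 write [C0 write: already M (modified), no change] -> [M,I] [hit: write from M]
Op 8: C0 write [C0 write: already M (modified), no change] -> [M,I] [hit: write from M]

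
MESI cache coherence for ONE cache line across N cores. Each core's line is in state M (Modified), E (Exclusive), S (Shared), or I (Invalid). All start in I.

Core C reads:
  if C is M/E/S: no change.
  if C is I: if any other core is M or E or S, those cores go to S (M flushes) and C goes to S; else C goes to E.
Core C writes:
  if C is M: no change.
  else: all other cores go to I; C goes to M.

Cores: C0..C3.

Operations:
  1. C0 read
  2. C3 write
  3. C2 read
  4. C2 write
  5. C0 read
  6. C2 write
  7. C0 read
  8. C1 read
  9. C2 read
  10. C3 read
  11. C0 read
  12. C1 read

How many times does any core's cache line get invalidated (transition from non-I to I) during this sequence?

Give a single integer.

Answer: 3

Derivation:
Op 1: C0 read [C0 read from I: no other sharers -> C0=E (exclusive)] -> [E,I,I,I] (invalidations this op: 0; running total: 0)
Op 2: C3 write [C3 write: invalidate ['C0=E'] -> C3=M] -> [I,I,I,M] (invalidations this op: 1; running total: 1)
Op 3: C2 read [C2 read from I: others=['C3=M'] -> C2=S, others downsized to S] -> [I,I,S,S] (invalidations this op: 0; running total: 1)
Op 4: C2 write [C2 write: invalidate ['C3=S'] -> C2=M] -> [I,I,M,I] (invalidations this op: 1; running total: 2)
Op 5: C0 read [C0 read from I: others=['C2=M'] -> C0=S, others downsized to S] -> [S,I,S,I] (invalidations this op: 0; running total: 2)
Op 6: C2 write [C2 write: invalidate ['C0=S'] -> C2=M] -> [I,I,M,I] (invalidations this op: 1; running total: 3)
Op 7: C0 read [C0 read from I: others=['C2=M'] -> C0=S, others downsized to S] -> [S,I,S,I] (invalidations this op: 0; running total: 3)
Op 8: C1 read [C1 read from I: others=['C0=S', 'C2=S'] -> C1=S, others downsized to S] -> [S,S,S,I] (invalidations this op: 0; running total: 3)
Op 9: C2 read [C2 read: already in S, no change] -> [S,S,S,I] (invalidations this op: 0; running total: 3)
Op 10: C3 read [C3 read from I: others=['C0=S', 'C1=S', 'C2=S'] -> C3=S, others downsized to S] -> [S,S,S,S] (invalidations this op: 0; running total: 3)
Op 11: C0 read [C0 read: already in S, no change] -> [S,S,S,S] (invalidations this op: 0; running total: 3)
Op 12: C1 read [C1 read: already in S, no change] -> [S,S,S,S] (invalidations this op: 0; running total: 3)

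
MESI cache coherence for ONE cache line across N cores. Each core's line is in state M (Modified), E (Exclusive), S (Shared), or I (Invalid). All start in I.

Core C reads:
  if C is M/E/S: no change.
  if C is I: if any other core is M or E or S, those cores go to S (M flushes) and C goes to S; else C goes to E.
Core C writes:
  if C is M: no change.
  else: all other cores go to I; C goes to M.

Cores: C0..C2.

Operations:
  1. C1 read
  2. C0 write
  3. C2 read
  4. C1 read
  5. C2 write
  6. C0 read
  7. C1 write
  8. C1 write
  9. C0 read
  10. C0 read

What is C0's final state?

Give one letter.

Answer: S

Derivation:
Op 1: C1 read [C1 read from I: no other sharers -> C1=E (exclusive)] -> [I,E,I]
Op 2: C0 write [C0 write: invalidate ['C1=E'] -> C0=M] -> [M,I,I]
Op 3: C2 read [C2 read from I: others=['C0=M'] -> C2=S, others downsized to S] -> [S,I,S]
Op 4: C1 read [C1 read from I: others=['C0=S', 'C2=S'] -> C1=S, others downsized to S] -> [S,S,S]
Op 5: C2 write [C2 write: invalidate ['C0=S', 'C1=S'] -> C2=M] -> [I,I,M]
Op 6: C0 read [C0 read from I: others=['C2=M'] -> C0=S, others downsized to S] -> [S,I,S]
Op 7: C1 write [C1 write: invalidate ['C0=S', 'C2=S'] -> C1=M] -> [I,M,I]
Op 8: C1 write [C1 write: already M (modified), no change] -> [I,M,I]
Op 9: C0 read [C0 read from I: others=['C1=M'] -> C0=S, others downsized to S] -> [S,S,I]
Op 10: C0 read [C0 read: already in S, no change] -> [S,S,I]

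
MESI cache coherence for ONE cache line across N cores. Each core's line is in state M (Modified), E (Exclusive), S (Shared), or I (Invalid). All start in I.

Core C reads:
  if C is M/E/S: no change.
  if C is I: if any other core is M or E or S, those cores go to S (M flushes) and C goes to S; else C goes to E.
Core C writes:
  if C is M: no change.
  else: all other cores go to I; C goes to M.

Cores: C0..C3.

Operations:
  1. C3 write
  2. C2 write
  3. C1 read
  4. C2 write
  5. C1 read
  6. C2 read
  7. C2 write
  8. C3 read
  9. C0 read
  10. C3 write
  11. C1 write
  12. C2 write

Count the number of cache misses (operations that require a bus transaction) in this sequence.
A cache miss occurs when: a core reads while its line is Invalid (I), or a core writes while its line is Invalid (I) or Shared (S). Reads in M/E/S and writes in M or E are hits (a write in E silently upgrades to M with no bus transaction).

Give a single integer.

Op 1: C3 write [C3 write: invalidate none -> C3=M] -> [I,I,I,M] [MISS #1: write from I]
Op 2: C2 write [C2 write: invalidate ['C3=M'] -> C2=M] -> [I,I,M,I] [MISS #2: write from I]
Op 3: C1 read [C1 read from I: others=['C2=M'] -> C1=S, others downsized to S] -> [I,S,S,I] [MISS #3: read from I]
Op 4: C2 write [C2 write: invalidate ['C1=S'] -> C2=M] -> [I,I,M,I] [MISS #4: write from S]
Op 5: C1 read [C1 read from I: others=['C2=M'] -> C1=S, others downsized to S] -> [I,S,S,I] [MISS #5: read from I]
Op 6: C2 read [C2 read: already in S, no change] -> [I,S,S,I] [hit: read from S]
Op 7: C2 write [C2 write: invalidate ['C1=S'] -> C2=M] -> [I,I,M,I] [MISS #6: write from S]
Op 8: C3 read [C3 read from I: others=['C2=M'] -> C3=S, others downsized to S] -> [I,I,S,S] [MISS #7: read from I]
Op 9: C0 read [C0 read from I: others=['C2=S', 'C3=S'] -> C0=S, others downsized to S] -> [S,I,S,S] [MISS #8: read from I]
Op 10: C3 write [C3 write: invalidate ['C0=S', 'C2=S'] -> C3=M] -> [I,I,I,M] [MISS #9: write from S]
Op 11: C1 write [C1 write: invalidate ['C3=M'] -> C1=M] -> [I,M,I,I] [MISS #10: write from I]
Op 12: C2 write [C2 write: invalidate ['C1=M'] -> C2=M] -> [I,I,M,I] [MISS #11: write from I]

Answer: 11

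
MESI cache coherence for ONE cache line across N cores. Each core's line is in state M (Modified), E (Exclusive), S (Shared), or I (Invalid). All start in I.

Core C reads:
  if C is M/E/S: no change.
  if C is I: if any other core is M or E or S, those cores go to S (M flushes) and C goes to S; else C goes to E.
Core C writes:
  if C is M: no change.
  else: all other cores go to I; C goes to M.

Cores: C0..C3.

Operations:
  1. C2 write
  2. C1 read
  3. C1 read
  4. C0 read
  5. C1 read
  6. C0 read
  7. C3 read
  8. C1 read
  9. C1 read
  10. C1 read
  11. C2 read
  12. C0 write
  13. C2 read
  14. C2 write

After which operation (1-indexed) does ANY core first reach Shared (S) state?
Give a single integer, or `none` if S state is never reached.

Answer: 2

Derivation:
Op 1: C2 write [C2 write: invalidate none -> C2=M] -> [I,I,M,I]
Op 2: C1 read [C1 read from I: others=['C2=M'] -> C1=S, others downsized to S] -> [I,S,S,I]
  -> First S state at op 2; remaining ops need not be traced.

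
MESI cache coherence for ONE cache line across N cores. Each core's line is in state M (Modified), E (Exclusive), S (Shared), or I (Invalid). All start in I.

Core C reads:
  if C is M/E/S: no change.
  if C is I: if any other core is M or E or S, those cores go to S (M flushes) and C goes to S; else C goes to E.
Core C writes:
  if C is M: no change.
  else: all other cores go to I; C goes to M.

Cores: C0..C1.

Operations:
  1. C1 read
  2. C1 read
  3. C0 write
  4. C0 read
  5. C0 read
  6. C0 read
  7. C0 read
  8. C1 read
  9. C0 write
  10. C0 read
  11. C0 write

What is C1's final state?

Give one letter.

Op 1: C1 read [C1 read from I: no other sharers -> C1=E (exclusive)] -> [I,E]
Op 2: C1 read [C1 read: already in E, no change] -> [I,E]
Op 3: C0 write [C0 write: invalidate ['C1=E'] -> C0=M] -> [M,I]
Op 4: C0 read [C0 read: already in M, no change] -> [M,I]
Op 5: C0 read [C0 read: already in M, no change] -> [M,I]
Op 6: C0 read [C0 read: already in M, no change] -> [M,I]
Op 7: C0 read [C0 read: already in M, no change] -> [M,I]
Op 8: C1 read [C1 read from I: others=['C0=M'] -> C1=S, others downsized to S] -> [S,S]
Op 9: C0 write [C0 write: invalidate ['C1=S'] -> C0=M] -> [M,I]
Op 10: C0 read [C0 read: already in M, no change] -> [M,I]
Op 11: C0 write [C0 write: already M (modified), no change] -> [M,I]

Answer: I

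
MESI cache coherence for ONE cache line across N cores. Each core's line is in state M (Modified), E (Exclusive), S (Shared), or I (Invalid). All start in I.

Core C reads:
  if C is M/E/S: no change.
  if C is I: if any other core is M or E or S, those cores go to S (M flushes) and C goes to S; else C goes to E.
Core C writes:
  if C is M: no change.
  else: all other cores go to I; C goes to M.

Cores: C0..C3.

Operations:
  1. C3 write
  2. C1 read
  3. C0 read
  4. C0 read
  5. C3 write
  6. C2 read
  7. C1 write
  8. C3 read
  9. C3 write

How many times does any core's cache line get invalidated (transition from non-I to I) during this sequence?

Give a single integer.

Op 1: C3 write [C3 write: invalidate none -> C3=M] -> [I,I,I,M] (invalidations this op: 0; running total: 0)
Op 2: C1 read [C1 read from I: others=['C3=M'] -> C1=S, others downsized to S] -> [I,S,I,S] (invalidations this op: 0; running total: 0)
Op 3: C0 read [C0 read from I: others=['C1=S', 'C3=S'] -> C0=S, others downsized to S] -> [S,S,I,S] (invalidations this op: 0; running total: 0)
Op 4: C0 read [C0 read: already in S, no change] -> [S,S,I,S] (invalidations this op: 0; running total: 0)
Op 5: C3 write [C3 write: invalidate ['C0=S', 'C1=S'] -> C3=M] -> [I,I,I,M] (invalidations this op: 2; running total: 2)
Op 6: C2 read [C2 read from I: others=['C3=M'] -> C2=S, others downsized to S] -> [I,I,S,S] (invalidations this op: 0; running total: 2)
Op 7: C1 write [C1 write: invalidate ['C2=S', 'C3=S'] -> C1=M] -> [I,M,I,I] (invalidations this op: 2; running total: 4)
Op 8: C3 read [C3 read from I: others=['C1=M'] -> C3=S, others downsized to S] -> [I,S,I,S] (invalidations this op: 0; running total: 4)
Op 9: C3 write [C3 write: invalidate ['C1=S'] -> C3=M] -> [I,I,I,M] (invalidations this op: 1; running total: 5)

Answer: 5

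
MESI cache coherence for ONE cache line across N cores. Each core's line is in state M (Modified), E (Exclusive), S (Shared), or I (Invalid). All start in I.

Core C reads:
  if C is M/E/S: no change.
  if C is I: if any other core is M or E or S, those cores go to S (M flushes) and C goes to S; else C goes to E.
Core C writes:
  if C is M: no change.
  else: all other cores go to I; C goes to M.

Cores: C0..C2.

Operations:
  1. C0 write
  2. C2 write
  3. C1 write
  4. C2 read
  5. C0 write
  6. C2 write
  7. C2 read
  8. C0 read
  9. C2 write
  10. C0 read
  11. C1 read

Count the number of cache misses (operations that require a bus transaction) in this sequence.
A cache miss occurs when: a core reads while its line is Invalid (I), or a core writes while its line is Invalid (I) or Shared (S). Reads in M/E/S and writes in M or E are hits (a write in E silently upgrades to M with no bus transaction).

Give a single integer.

Answer: 10

Derivation:
Op 1: C0 write [C0 write: invalidate none -> C0=M] -> [M,I,I] [MISS #1: write from I]
Op 2: C2 write [C2 write: invalidate ['C0=M'] -> C2=M] -> [I,I,M] [MISS #2: write from I]
Op 3: C1 write [C1 write: invalidate ['C2=M'] -> C1=M] -> [I,M,I] [MISS #3: write from I]
Op 4: C2 read [C2 read from I: others=['C1=M'] -> C2=S, others downsized to S] -> [I,S,S] [MISS #4: read from I]
Op 5: C0 write [C0 write: invalidate ['C1=S', 'C2=S'] -> C0=M] -> [M,I,I] [MISS #5: write from I]
Op 6: C2 write [C2 write: invalidate ['C0=M'] -> C2=M] -> [I,I,M] [MISS #6: write from I]
Op 7: C2 read [C2 read: already in M, no change] -> [I,I,M] [hit: read from M]
Op 8: C0 read [C0 read from I: others=['C2=M'] -> C0=S, others downsized to S] -> [S,I,S] [MISS #7: read from I]
Op 9: C2 write [C2 write: invalidate ['C0=S'] -> C2=M] -> [I,I,M] [MISS #8: write from S]
Op 10: C0 read [C0 read from I: others=['C2=M'] -> C0=S, others downsized to S] -> [S,I,S] [MISS #9: read from I]
Op 11: C1 read [C1 read from I: others=['C0=S', 'C2=S'] -> C1=S, others downsized to S] -> [S,S,S] [MISS #10: read from I]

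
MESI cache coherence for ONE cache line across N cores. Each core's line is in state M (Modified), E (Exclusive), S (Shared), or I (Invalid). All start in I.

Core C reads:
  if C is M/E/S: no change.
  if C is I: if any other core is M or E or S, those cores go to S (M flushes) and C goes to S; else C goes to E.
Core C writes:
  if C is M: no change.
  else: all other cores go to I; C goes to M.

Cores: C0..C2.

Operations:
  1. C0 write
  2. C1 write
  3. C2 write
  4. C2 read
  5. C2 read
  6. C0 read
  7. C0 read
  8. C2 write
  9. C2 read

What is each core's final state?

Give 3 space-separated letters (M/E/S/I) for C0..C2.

Answer: I I M

Derivation:
Op 1: C0 write [C0 write: invalidate none -> C0=M] -> [M,I,I]
Op 2: C1 write [C1 write: invalidate ['C0=M'] -> C1=M] -> [I,M,I]
Op 3: C2 write [C2 write: invalidate ['C1=M'] -> C2=M] -> [I,I,M]
Op 4: C2 read [C2 read: already in M, no change] -> [I,I,M]
Op 5: C2 read [C2 read: already in M, no change] -> [I,I,M]
Op 6: C0 read [C0 read from I: others=['C2=M'] -> C0=S, others downsized to S] -> [S,I,S]
Op 7: C0 read [C0 read: already in S, no change] -> [S,I,S]
Op 8: C2 write [C2 write: invalidate ['C0=S'] -> C2=M] -> [I,I,M]
Op 9: C2 read [C2 read: already in M, no change] -> [I,I,M]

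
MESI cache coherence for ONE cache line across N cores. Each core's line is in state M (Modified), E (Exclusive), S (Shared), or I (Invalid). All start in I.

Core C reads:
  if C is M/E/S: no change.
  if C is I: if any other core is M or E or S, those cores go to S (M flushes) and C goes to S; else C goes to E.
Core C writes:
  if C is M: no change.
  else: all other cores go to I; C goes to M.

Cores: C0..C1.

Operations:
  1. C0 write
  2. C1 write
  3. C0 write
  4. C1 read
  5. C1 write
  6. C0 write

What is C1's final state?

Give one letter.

Answer: I

Derivation:
Op 1: C0 write [C0 write: invalidate none -> C0=M] -> [M,I]
Op 2: C1 write [C1 write: invalidate ['C0=M'] -> C1=M] -> [I,M]
Op 3: C0 write [C0 write: invalidate ['C1=M'] -> C0=M] -> [M,I]
Op 4: C1 read [C1 read from I: others=['C0=M'] -> C1=S, others downsized to S] -> [S,S]
Op 5: C1 write [C1 write: invalidate ['C0=S'] -> C1=M] -> [I,M]
Op 6: C0 write [C0 write: invalidate ['C1=M'] -> C0=M] -> [M,I]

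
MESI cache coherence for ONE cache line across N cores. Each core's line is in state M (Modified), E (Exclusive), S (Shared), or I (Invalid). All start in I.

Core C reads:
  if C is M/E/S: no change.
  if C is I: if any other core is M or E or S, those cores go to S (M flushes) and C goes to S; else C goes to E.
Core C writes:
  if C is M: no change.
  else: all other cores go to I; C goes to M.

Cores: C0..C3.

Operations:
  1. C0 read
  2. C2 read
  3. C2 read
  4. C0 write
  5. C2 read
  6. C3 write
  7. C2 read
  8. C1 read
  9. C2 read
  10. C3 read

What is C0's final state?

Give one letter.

Op 1: C0 read [C0 read from I: no other sharers -> C0=E (exclusive)] -> [E,I,I,I]
Op 2: C2 read [C2 read from I: others=['C0=E'] -> C2=S, others downsized to S] -> [S,I,S,I]
Op 3: C2 read [C2 read: already in S, no change] -> [S,I,S,I]
Op 4: C0 write [C0 write: invalidate ['C2=S'] -> C0=M] -> [M,I,I,I]
Op 5: C2 read [C2 read from I: others=['C0=M'] -> C2=S, others downsized to S] -> [S,I,S,I]
Op 6: C3 write [C3 write: invalidate ['C0=S', 'C2=S'] -> C3=M] -> [I,I,I,M]
Op 7: C2 read [C2 read from I: others=['C3=M'] -> C2=S, others downsized to S] -> [I,I,S,S]
Op 8: C1 read [C1 read from I: others=['C2=S', 'C3=S'] -> C1=S, others downsized to S] -> [I,S,S,S]
Op 9: C2 read [C2 read: already in S, no change] -> [I,S,S,S]
Op 10: C3 read [C3 read: already in S, no change] -> [I,S,S,S]

Answer: I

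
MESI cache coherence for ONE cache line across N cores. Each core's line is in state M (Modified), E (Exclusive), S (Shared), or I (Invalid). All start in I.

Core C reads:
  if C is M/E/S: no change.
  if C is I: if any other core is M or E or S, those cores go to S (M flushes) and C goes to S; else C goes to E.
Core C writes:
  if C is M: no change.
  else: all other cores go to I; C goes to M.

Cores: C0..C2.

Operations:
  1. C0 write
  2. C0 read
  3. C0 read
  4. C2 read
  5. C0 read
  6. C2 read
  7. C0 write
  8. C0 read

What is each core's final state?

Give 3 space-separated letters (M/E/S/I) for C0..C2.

Answer: M I I

Derivation:
Op 1: C0 write [C0 write: invalidate none -> C0=M] -> [M,I,I]
Op 2: C0 read [C0 read: already in M, no change] -> [M,I,I]
Op 3: C0 read [C0 read: already in M, no change] -> [M,I,I]
Op 4: C2 read [C2 read from I: others=['C0=M'] -> C2=S, others downsized to S] -> [S,I,S]
Op 5: C0 read [C0 read: already in S, no change] -> [S,I,S]
Op 6: C2 read [C2 read: already in S, no change] -> [S,I,S]
Op 7: C0 write [C0 write: invalidate ['C2=S'] -> C0=M] -> [M,I,I]
Op 8: C0 read [C0 read: already in M, no change] -> [M,I,I]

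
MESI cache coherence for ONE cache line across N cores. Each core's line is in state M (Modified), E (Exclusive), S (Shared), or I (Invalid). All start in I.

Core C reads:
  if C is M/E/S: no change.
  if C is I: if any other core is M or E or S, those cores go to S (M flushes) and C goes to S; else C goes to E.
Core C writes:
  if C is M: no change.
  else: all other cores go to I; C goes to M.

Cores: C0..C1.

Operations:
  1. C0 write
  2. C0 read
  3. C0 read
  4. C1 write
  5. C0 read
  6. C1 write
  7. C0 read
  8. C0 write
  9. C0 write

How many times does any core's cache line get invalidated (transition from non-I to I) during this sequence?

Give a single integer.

Op 1: C0 write [C0 write: invalidate none -> C0=M] -> [M,I] (invalidations this op: 0; running total: 0)
Op 2: C0 read [C0 read: already in M, no change] -> [M,I] (invalidations this op: 0; running total: 0)
Op 3: C0 read [C0 read: already in M, no change] -> [M,I] (invalidations this op: 0; running total: 0)
Op 4: C1 write [C1 write: invalidate ['C0=M'] -> C1=M] -> [I,M] (invalidations this op: 1; running total: 1)
Op 5: C0 read [C0 read from I: others=['C1=M'] -> C0=S, others downsized to S] -> [S,S] (invalidations this op: 0; running total: 1)
Op 6: C1 write [C1 write: invalidate ['C0=S'] -> C1=M] -> [I,M] (invalidations this op: 1; running total: 2)
Op 7: C0 read [C0 read from I: others=['C1=M'] -> C0=S, others downsized to S] -> [S,S] (invalidations this op: 0; running total: 2)
Op 8: C0 write [C0 write: invalidate ['C1=S'] -> C0=M] -> [M,I] (invalidations this op: 1; running total: 3)
Op 9: C0 write [C0 write: already M (modified), no change] -> [M,I] (invalidations this op: 0; running total: 3)

Answer: 3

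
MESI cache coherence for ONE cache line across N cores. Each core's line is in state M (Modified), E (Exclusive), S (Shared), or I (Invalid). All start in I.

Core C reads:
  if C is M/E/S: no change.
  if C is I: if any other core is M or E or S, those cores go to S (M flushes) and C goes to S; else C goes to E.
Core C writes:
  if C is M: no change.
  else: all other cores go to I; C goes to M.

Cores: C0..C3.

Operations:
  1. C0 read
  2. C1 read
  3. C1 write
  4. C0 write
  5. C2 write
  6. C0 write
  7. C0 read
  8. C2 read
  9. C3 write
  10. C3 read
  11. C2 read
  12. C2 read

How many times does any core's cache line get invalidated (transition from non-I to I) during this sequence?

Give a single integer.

Op 1: C0 read [C0 read from I: no other sharers -> C0=E (exclusive)] -> [E,I,I,I] (invalidations this op: 0; running total: 0)
Op 2: C1 read [C1 read from I: others=['C0=E'] -> C1=S, others downsized to S] -> [S,S,I,I] (invalidations this op: 0; running total: 0)
Op 3: C1 write [C1 write: invalidate ['C0=S'] -> C1=M] -> [I,M,I,I] (invalidations this op: 1; running total: 1)
Op 4: C0 write [C0 write: invalidate ['C1=M'] -> C0=M] -> [M,I,I,I] (invalidations this op: 1; running total: 2)
Op 5: C2 write [C2 write: invalidate ['C0=M'] -> C2=M] -> [I,I,M,I] (invalidations this op: 1; running total: 3)
Op 6: C0 write [C0 write: invalidate ['C2=M'] -> C0=M] -> [M,I,I,I] (invalidations this op: 1; running total: 4)
Op 7: C0 read [C0 read: already in M, no change] -> [M,I,I,I] (invalidations this op: 0; running total: 4)
Op 8: C2 read [C2 read from I: others=['C0=M'] -> C2=S, others downsized to S] -> [S,I,S,I] (invalidations this op: 0; running total: 4)
Op 9: C3 write [C3 write: invalidate ['C0=S', 'C2=S'] -> C3=M] -> [I,I,I,M] (invalidations this op: 2; running total: 6)
Op 10: C3 read [C3 read: already in M, no change] -> [I,I,I,M] (invalidations this op: 0; running total: 6)
Op 11: C2 read [C2 read from I: others=['C3=M'] -> C2=S, others downsized to S] -> [I,I,S,S] (invalidations this op: 0; running total: 6)
Op 12: C2 read [C2 read: already in S, no change] -> [I,I,S,S] (invalidations this op: 0; running total: 6)

Answer: 6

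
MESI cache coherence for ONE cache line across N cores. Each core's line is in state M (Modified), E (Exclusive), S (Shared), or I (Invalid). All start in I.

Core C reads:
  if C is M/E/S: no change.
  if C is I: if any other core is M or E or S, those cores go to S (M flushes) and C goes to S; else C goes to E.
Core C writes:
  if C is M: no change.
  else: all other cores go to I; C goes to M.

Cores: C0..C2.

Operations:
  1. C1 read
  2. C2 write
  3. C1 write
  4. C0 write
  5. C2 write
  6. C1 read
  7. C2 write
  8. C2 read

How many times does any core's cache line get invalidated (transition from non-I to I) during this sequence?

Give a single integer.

Answer: 5

Derivation:
Op 1: C1 read [C1 read from I: no other sharers -> C1=E (exclusive)] -> [I,E,I] (invalidations this op: 0; running total: 0)
Op 2: C2 write [C2 write: invalidate ['C1=E'] -> C2=M] -> [I,I,M] (invalidations this op: 1; running total: 1)
Op 3: C1 write [C1 write: invalidate ['C2=M'] -> C1=M] -> [I,M,I] (invalidations this op: 1; running total: 2)
Op 4: C0 write [C0 write: invalidate ['C1=M'] -> C0=M] -> [M,I,I] (invalidations this op: 1; running total: 3)
Op 5: C2 write [C2 write: invalidate ['C0=M'] -> C2=M] -> [I,I,M] (invalidations this op: 1; running total: 4)
Op 6: C1 read [C1 read from I: others=['C2=M'] -> C1=S, others downsized to S] -> [I,S,S] (invalidations this op: 0; running total: 4)
Op 7: C2 write [C2 write: invalidate ['C1=S'] -> C2=M] -> [I,I,M] (invalidations this op: 1; running total: 5)
Op 8: C2 read [C2 read: already in M, no change] -> [I,I,M] (invalidations this op: 0; running total: 5)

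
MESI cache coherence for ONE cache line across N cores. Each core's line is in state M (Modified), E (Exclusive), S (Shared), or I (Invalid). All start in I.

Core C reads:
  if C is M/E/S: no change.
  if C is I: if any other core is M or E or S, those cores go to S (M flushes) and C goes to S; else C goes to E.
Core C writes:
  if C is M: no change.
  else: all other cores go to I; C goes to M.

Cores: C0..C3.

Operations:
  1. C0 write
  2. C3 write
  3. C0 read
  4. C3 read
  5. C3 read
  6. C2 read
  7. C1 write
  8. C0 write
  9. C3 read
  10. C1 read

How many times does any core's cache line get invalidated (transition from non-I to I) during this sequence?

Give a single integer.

Op 1: C0 write [C0 write: invalidate none -> C0=M] -> [M,I,I,I] (invalidations this op: 0; running total: 0)
Op 2: C3 write [C3 write: invalidate ['C0=M'] -> C3=M] -> [I,I,I,M] (invalidations this op: 1; running total: 1)
Op 3: C0 read [C0 read from I: others=['C3=M'] -> C0=S, others downsized to S] -> [S,I,I,S] (invalidations this op: 0; running total: 1)
Op 4: C3 read [C3 read: already in S, no change] -> [S,I,I,S] (invalidations this op: 0; running total: 1)
Op 5: C3 read [C3 read: already in S, no change] -> [S,I,I,S] (invalidations this op: 0; running total: 1)
Op 6: C2 read [C2 read from I: others=['C0=S', 'C3=S'] -> C2=S, others downsized to S] -> [S,I,S,S] (invalidations this op: 0; running total: 1)
Op 7: C1 write [C1 write: invalidate ['C0=S', 'C2=S', 'C3=S'] -> C1=M] -> [I,M,I,I] (invalidations this op: 3; running total: 4)
Op 8: C0 write [C0 write: invalidate ['C1=M'] -> C0=M] -> [M,I,I,I] (invalidations this op: 1; running total: 5)
Op 9: C3 read [C3 read from I: others=['C0=M'] -> C3=S, others downsized to S] -> [S,I,I,S] (invalidations this op: 0; running total: 5)
Op 10: C1 read [C1 read from I: others=['C0=S', 'C3=S'] -> C1=S, others downsized to S] -> [S,S,I,S] (invalidations this op: 0; running total: 5)

Answer: 5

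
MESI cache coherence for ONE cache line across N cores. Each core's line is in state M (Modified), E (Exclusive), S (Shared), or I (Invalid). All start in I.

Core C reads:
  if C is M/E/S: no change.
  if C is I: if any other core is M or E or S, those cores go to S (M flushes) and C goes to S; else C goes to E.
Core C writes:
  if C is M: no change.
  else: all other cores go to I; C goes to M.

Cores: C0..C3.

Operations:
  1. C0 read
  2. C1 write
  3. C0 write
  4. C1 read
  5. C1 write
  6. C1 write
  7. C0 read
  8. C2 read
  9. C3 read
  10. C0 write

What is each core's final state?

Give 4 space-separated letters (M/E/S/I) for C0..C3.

Answer: M I I I

Derivation:
Op 1: C0 read [C0 read from I: no other sharers -> C0=E (exclusive)] -> [E,I,I,I]
Op 2: C1 write [C1 write: invalidate ['C0=E'] -> C1=M] -> [I,M,I,I]
Op 3: C0 write [C0 write: invalidate ['C1=M'] -> C0=M] -> [M,I,I,I]
Op 4: C1 read [C1 read from I: others=['C0=M'] -> C1=S, others downsized to S] -> [S,S,I,I]
Op 5: C1 write [C1 write: invalidate ['C0=S'] -> C1=M] -> [I,M,I,I]
Op 6: C1 write [C1 write: already M (modified), no change] -> [I,M,I,I]
Op 7: C0 read [C0 read from I: others=['C1=M'] -> C0=S, others downsized to S] -> [S,S,I,I]
Op 8: C2 read [C2 read from I: others=['C0=S', 'C1=S'] -> C2=S, others downsized to S] -> [S,S,S,I]
Op 9: C3 read [C3 read from I: others=['C0=S', 'C1=S', 'C2=S'] -> C3=S, others downsized to S] -> [S,S,S,S]
Op 10: C0 write [C0 write: invalidate ['C1=S', 'C2=S', 'C3=S'] -> C0=M] -> [M,I,I,I]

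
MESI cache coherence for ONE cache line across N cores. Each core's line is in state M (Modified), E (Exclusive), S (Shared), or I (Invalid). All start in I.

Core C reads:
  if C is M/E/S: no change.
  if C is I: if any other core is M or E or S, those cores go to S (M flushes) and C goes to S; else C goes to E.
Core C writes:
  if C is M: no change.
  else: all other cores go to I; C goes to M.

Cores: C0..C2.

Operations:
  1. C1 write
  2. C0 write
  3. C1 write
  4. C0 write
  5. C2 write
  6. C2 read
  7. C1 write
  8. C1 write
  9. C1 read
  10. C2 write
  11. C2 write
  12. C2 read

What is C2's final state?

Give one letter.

Answer: M

Derivation:
Op 1: C1 write [C1 write: invalidate none -> C1=M] -> [I,M,I]
Op 2: C0 write [C0 write: invalidate ['C1=M'] -> C0=M] -> [M,I,I]
Op 3: C1 write [C1 write: invalidate ['C0=M'] -> C1=M] -> [I,M,I]
Op 4: C0 write [C0 write: invalidate ['C1=M'] -> C0=M] -> [M,I,I]
Op 5: C2 write [C2 write: invalidate ['C0=M'] -> C2=M] -> [I,I,M]
Op 6: C2 read [C2 read: already in M, no change] -> [I,I,M]
Op 7: C1 write [C1 write: invalidate ['C2=M'] -> C1=M] -> [I,M,I]
Op 8: C1 write [C1 write: already M (modified), no change] -> [I,M,I]
Op 9: C1 read [C1 read: already in M, no change] -> [I,M,I]
Op 10: C2 write [C2 write: invalidate ['C1=M'] -> C2=M] -> [I,I,M]
Op 11: C2 write [C2 write: already M (modified), no change] -> [I,I,M]
Op 12: C2 read [C2 read: already in M, no change] -> [I,I,M]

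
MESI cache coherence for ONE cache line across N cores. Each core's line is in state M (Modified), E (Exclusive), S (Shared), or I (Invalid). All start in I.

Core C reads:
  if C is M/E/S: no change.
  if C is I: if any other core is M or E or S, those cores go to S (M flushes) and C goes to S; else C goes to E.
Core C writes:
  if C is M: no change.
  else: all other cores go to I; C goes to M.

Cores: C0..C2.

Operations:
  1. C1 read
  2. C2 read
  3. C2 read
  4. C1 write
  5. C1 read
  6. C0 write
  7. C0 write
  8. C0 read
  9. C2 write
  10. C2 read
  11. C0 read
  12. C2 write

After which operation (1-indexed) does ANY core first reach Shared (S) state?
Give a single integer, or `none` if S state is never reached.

Answer: 2

Derivation:
Op 1: C1 read [C1 read from I: no other sharers -> C1=E (exclusive)] -> [I,E,I]
Op 2: C2 read [C2 read from I: others=['C1=E'] -> C2=S, others downsized to S] -> [I,S,S]
  -> First S state at op 2; remaining ops need not be traced.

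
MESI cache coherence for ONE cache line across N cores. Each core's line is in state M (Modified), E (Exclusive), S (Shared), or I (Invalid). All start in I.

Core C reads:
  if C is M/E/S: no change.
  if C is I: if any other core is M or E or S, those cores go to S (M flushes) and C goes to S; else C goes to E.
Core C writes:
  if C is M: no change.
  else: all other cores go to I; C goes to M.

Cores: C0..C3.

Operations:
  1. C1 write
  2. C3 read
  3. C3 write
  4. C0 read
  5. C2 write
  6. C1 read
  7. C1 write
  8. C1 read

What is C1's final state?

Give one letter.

Op 1: C1 write [C1 write: invalidate none -> C1=M] -> [I,M,I,I]
Op 2: C3 read [C3 read from I: others=['C1=M'] -> C3=S, others downsized to S] -> [I,S,I,S]
Op 3: C3 write [C3 write: invalidate ['C1=S'] -> C3=M] -> [I,I,I,M]
Op 4: C0 read [C0 read from I: others=['C3=M'] -> C0=S, others downsized to S] -> [S,I,I,S]
Op 5: C2 write [C2 write: invalidate ['C0=S', 'C3=S'] -> C2=M] -> [I,I,M,I]
Op 6: C1 read [C1 read from I: others=['C2=M'] -> C1=S, others downsized to S] -> [I,S,S,I]
Op 7: C1 write [C1 write: invalidate ['C2=S'] -> C1=M] -> [I,M,I,I]
Op 8: C1 read [C1 read: already in M, no change] -> [I,M,I,I]

Answer: M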